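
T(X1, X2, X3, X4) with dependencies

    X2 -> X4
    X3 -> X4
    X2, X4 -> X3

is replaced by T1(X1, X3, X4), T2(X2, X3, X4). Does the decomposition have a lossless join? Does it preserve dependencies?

lossy but dependency-preserving

Lossless test: (X3, X4)⁺ = {X3, X4}, which is a superkey of neither fragment — lossy.
Dependency preservation: every FD's attributes lie within a single fragment, so each can be enforced locally — preserved.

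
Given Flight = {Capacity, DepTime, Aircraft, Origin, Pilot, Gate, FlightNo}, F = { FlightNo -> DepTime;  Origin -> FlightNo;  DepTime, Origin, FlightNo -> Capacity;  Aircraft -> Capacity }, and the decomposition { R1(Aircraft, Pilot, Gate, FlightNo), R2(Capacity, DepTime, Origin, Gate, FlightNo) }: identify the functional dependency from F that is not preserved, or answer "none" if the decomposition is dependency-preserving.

Aircraft -> Capacity

Check Aircraft → Capacity: no single fragment contains all of {Capacity, Aircraft}, and the restricted closure of {Aircraft} across the fragments never reaches {Capacity}.
FlightNo → DepTime is preserved.
Origin → FlightNo is preserved.
DepTime, Origin, FlightNo → Capacity is preserved.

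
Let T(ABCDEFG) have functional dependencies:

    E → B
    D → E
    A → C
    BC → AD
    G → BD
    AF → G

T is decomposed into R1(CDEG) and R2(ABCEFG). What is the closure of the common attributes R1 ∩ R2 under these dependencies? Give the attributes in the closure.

R1 ∩ R2 = {CEG}.
E → B applies, adding B
BC → AD applies, adding AD
Closure: {ABCDEG}.

ABCDEG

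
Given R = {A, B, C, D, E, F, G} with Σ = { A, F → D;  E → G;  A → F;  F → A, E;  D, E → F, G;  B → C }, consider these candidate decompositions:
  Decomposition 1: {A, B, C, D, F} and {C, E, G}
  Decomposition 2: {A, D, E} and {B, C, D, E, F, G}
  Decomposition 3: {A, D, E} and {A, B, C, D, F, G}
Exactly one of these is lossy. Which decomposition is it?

Decomposition 1

Decomposition 1: common = {C}, closure = {C} → lossy.
Decomposition 2: common = {D, E}, closure = {A, D, E, F, G} → lossless.
Decomposition 3: common = {A, D}, closure = {A, D, E, F, G} → lossless.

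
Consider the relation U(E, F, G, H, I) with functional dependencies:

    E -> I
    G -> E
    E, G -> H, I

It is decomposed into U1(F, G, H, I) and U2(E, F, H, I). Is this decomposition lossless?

No

Common attributes: U1 ∩ U2 = {F, H, I}.
No dependency enlarges {F, H, I}, so (F, H, I)⁺ = {F, H, I}.
The closure contains neither all of U1 = {F, G, H, I} nor all of U2 = {E, F, H, I}, so the common attributes are not a superkey of either fragment. The join is lossy.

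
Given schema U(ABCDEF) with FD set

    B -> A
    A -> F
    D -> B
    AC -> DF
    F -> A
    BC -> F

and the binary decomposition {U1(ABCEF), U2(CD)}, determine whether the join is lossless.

Common attributes: U1 ∩ U2 = {C}.
No dependency enlarges {C}, so (C)⁺ = {C}.
The closure contains neither all of U1 = {ABCEF} nor all of U2 = {CD}, so the common attributes are not a superkey of either fragment. The join is lossy.

No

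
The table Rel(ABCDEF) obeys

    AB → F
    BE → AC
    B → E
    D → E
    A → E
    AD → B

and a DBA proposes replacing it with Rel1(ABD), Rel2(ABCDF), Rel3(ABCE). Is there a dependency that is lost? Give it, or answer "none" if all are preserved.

D → E

Check D → E: no single fragment contains all of {DE}, and the restricted closure of {D} across the fragments never reaches {E}.
AB → F is preserved.
BE → AC is preserved.
B → E is preserved.
A → E is preserved.
AD → B is preserved.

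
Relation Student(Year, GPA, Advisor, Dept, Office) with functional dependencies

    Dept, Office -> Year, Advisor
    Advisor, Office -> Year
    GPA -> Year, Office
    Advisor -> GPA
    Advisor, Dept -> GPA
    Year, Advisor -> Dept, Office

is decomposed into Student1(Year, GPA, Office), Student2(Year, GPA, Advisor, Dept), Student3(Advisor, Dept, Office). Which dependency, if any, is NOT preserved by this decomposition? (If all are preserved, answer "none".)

none

Dept, Office → Year, Advisor: restricted closure across fragments reaches Year, Advisor.
Advisor, Office → Year: restricted closure across fragments reaches Year.
GPA → Year, Office lies within Student1.
Advisor → GPA lies within Student2.
Advisor, Dept → GPA lies within Student2.
Year, Advisor → Dept, Office: restricted closure across fragments reaches Dept, Office.
Every dependency is enforceable on the fragments, so the decomposition is dependency-preserving.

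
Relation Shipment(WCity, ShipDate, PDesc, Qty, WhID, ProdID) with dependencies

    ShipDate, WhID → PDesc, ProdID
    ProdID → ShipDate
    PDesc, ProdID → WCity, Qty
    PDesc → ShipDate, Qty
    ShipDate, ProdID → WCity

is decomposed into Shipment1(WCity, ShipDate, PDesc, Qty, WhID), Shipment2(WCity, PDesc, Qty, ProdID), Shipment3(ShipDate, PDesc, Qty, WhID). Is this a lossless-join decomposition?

No

Chase test. Columns are WCity, ShipDate, PDesc, Qty, WhID, ProdID; row i has aⱼ where attribute j ∈ Shipmenti, else bᵢⱼ.
Initial tableau (one row per fragment):
  row 1: a1 a2 a3 a4 a5 b16
  row 2: a1 b22 a3 a4 b25 a6
  row 3: b31 a2 a3 a4 a5 b36
Rows 1 and 3 agree on ShipDate, WhID; apply ShipDate, WhID→PDesc, ProdID and equate their PDesc, ProdID entries.
Rows 1 and 3 agree on PDesc, ProdID; apply PDesc, ProdID→WCity, Qty and equate their WCity, Qty entries.
Rows 1 and 2 agree on PDesc; apply PDesc→ShipDate, Qty and equate their ShipDate, Qty entries.
No row becomes fully distinguished — the join is lossy.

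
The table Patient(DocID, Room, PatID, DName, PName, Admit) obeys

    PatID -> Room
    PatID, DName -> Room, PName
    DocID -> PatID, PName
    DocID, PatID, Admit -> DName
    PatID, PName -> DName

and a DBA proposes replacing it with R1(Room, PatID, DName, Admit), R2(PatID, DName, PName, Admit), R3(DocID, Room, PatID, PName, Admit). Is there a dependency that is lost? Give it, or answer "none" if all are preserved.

PatID → Room lies within R1.
PatID, DName → Room, PName: restricted closure across fragments reaches Room, PName.
DocID → PatID, PName lies within R3.
DocID, PatID, Admit → DName: restricted closure across fragments reaches DName.
PatID, PName → DName lies within R2.
Every dependency is enforceable on the fragments, so the decomposition is dependency-preserving.

none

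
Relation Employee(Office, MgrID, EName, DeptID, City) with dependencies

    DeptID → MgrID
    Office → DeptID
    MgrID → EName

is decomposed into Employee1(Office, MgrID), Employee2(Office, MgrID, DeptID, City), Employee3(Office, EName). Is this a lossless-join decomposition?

Yes

Chase test. Columns are Office, MgrID, EName, DeptID, City; row i has aⱼ where attribute j ∈ Employeei, else bᵢⱼ.
Initial tableau (one row per fragment):
  row 1: a1 a2 b13 b14 b15
  row 2: a1 a2 b23 a4 a5
  row 3: a1 b32 a3 b34 b35
Rows 1 and 2 agree on Office; apply Office→DeptID and equate their DeptID entries.
Rows 1 and 3 agree on Office; apply Office→DeptID and equate their DeptID entries.
Rows 1 and 2 agree on MgrID; apply MgrID→EName and equate their EName entries.
Rows 1 and 3 agree on DeptID; apply DeptID→MgrID and equate their MgrID entries.
Rows 1 and 3 agree on MgrID; apply MgrID→EName and equate their EName entries.
Row 2 is now all distinguished symbols — the join is lossless.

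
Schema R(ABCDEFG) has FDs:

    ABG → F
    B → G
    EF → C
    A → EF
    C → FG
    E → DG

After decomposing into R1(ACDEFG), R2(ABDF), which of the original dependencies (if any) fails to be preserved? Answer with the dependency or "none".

Check B → G: no single fragment contains all of {BG}, and the restricted closure of {B} across the fragments never reaches {G}.
ABG → F is preserved.
EF → C is preserved.
A → EF is preserved.
C → FG is preserved.
E → DG is preserved.

B → G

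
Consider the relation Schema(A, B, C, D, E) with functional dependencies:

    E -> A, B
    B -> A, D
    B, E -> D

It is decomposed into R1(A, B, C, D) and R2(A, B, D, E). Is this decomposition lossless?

No

Common attributes: R1 ∩ R2 = {A, B, D}.
No dependency enlarges {A, B, D}, so (A, B, D)⁺ = {A, B, D}.
The closure contains neither all of R1 = {A, B, C, D} nor all of R2 = {A, B, D, E}, so the common attributes are not a superkey of either fragment. The join is lossy.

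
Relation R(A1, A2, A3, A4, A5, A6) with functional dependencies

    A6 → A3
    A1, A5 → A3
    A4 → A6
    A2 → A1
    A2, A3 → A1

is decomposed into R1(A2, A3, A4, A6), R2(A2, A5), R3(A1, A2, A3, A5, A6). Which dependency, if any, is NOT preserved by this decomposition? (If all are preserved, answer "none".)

A6 → A3 lies within R1.
A1, A5 → A3 lies within R3.
A4 → A6 lies within R1.
A2 → A1 lies within R3.
A2, A3 → A1 lies within R3.
Every dependency is enforceable on the fragments, so the decomposition is dependency-preserving.

none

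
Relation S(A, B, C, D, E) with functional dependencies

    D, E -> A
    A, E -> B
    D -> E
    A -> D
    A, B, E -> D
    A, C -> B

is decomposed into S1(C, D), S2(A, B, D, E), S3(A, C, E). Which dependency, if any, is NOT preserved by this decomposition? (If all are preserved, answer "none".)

none

D, E → A lies within S2.
A, E → B lies within S2.
D → E lies within S2.
A → D lies within S2.
A, B, E → D lies within S2.
A, C → B: restricted closure across fragments reaches B.
Every dependency is enforceable on the fragments, so the decomposition is dependency-preserving.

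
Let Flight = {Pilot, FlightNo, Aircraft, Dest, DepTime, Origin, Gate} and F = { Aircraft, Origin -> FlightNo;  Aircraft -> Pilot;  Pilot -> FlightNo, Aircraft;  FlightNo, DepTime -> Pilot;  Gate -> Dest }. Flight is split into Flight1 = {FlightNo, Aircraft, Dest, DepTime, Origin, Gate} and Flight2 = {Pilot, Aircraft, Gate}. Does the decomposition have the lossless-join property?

Yes

Common attributes: Flight1 ∩ Flight2 = {Aircraft, Gate}.
Closure of {Aircraft, Gate}: Aircraft → Pilot applies, adding Pilot; Pilot → FlightNo, Aircraft applies, adding FlightNo; Gate → Dest applies, adding Dest. So (Aircraft, Gate)⁺ = {Pilot, FlightNo, Aircraft, Dest, Gate}.
This closure contains every attribute of Flight2, so Flight1 ∩ Flight2 → Flight2. The join is lossless.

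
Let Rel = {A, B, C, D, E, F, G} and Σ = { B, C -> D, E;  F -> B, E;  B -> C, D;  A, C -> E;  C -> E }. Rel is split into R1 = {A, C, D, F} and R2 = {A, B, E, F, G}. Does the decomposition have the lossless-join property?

Yes

Common attributes: R1 ∩ R2 = {A, F}.
Closure of {A, F}: F → B, E applies, adding B, E; B → C, D applies, adding C, D. So (A, F)⁺ = {A, B, C, D, E, F}.
This closure contains every attribute of R1, so R1 ∩ R2 → R1. The join is lossless.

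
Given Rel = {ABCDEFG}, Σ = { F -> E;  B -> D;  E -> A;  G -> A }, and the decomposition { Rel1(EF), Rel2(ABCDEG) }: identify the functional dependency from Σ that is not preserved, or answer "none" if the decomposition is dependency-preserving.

F → E lies within Rel1.
B → D lies within Rel2.
E → A lies within Rel2.
G → A lies within Rel2.
Every dependency is enforceable on the fragments, so the decomposition is dependency-preserving.

none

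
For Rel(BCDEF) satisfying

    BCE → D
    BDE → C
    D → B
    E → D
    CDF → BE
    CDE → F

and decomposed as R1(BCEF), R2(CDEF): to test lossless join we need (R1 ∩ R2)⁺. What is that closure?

BCDEF

R1 ∩ R2 = {CEF}.
E → D applies, adding D
CDF → BE applies, adding B
Closure: {BCDEF}.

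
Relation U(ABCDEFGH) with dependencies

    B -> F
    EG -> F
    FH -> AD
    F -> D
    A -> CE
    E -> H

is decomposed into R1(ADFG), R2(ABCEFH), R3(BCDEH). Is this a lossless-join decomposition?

No

Chase test. Columns are ABCDEFGH; row i has aⱼ where attribute j ∈ Ri, else bᵢⱼ.
Initial tableau (one row per fragment):
  row 1: a1 b12 b13 a4 b15 a6 a7 b18
  row 2: a1 a2 a3 b24 a5 a6 b27 a8
  row 3: b31 a2 a3 a4 a5 b36 b37 a8
Rows 2 and 3 agree on B; apply B→F and equate their F entries.
Rows 2 and 3 agree on FH; apply FH→AD and equate their AD entries.
Rows 1 and 2 agree on A; apply A→CE and equate their CE entries.
Rows 1 and 2 agree on E; apply E→H and equate their H entries.
No row becomes fully distinguished — the join is lossy.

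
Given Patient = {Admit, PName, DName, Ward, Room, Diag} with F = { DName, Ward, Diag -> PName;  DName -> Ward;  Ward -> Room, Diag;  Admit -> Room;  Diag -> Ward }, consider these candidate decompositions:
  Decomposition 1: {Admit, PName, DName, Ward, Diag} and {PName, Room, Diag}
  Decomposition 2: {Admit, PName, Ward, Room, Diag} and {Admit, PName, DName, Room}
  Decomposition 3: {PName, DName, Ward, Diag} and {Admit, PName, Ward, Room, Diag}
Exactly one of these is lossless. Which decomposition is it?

Decomposition 1

Decomposition 1: common = {PName, Diag}, closure = {PName, Ward, Room, Diag} → lossless.
Decomposition 2: common = {Admit, PName, Room}, closure = {Admit, PName, Room} → lossy.
Decomposition 3: common = {PName, Ward, Diag}, closure = {PName, Ward, Room, Diag} → lossy.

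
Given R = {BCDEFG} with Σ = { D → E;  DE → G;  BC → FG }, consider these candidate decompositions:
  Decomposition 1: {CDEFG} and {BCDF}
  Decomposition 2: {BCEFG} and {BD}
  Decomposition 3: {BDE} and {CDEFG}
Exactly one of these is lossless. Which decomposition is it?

Decomposition 1

Decomposition 1: common = {CDF}, closure = {CDEFG} → lossless.
Decomposition 2: common = {B}, closure = {B} → lossy.
Decomposition 3: common = {DE}, closure = {DEG} → lossy.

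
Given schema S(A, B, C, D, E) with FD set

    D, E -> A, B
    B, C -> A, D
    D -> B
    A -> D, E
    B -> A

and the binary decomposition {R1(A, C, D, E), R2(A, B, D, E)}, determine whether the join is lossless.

Yes

Common attributes: R1 ∩ R2 = {A, D, E}.
Closure of {A, D, E}: D, E → A, B applies, adding B. So (A, D, E)⁺ = {A, B, D, E}.
This closure contains every attribute of R2, so R1 ∩ R2 → R2. The join is lossless.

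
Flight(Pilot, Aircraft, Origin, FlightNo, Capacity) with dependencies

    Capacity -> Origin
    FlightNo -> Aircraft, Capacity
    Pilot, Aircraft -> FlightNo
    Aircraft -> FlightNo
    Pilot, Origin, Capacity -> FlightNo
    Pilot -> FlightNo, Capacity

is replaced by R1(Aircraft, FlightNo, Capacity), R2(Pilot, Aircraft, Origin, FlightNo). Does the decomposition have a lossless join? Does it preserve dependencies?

lossless but not dependency-preserving

Lossless test: (Aircraft, FlightNo)⁺ = {Aircraft, Origin, FlightNo, Capacity}, which contains all of one fragment — lossless.
Dependency preservation: the restricted closure of {Capacity} across the fragments never reaches {Origin}, so Capacity → Origin cannot be enforced without a join — not preserved.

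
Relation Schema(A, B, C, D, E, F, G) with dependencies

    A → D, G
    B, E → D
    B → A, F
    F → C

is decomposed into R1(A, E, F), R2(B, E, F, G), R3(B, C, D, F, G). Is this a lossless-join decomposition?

Chase test. Columns are A, B, C, D, E, F, G; row i has aⱼ where attribute j ∈ Ri, else bᵢⱼ.
Initial tableau (one row per fragment):
  row 1: a1 b12 b13 b14 a5 a6 b17
  row 2: b21 a2 b23 b24 a5 a6 a7
  row 3: b31 a2 a3 a4 b35 a6 a7
Rows 2 and 3 agree on B; apply B→A, F and equate their A, F entries.
Rows 1 and 2 agree on F; apply F→C and equate their C entries.
Rows 1 and 3 agree on F; apply F→C and equate their C entries.
Rows 2 and 3 agree on A; apply A→D, G and equate their D, G entries.
No row becomes fully distinguished — the join is lossy.

No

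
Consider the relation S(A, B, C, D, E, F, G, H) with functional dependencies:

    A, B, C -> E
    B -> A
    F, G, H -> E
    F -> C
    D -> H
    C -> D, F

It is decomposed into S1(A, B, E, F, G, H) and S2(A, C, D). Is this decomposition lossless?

Common attributes: S1 ∩ S2 = {A}.
No dependency enlarges {A}, so (A)⁺ = {A}.
The closure contains neither all of S1 = {A, B, E, F, G, H} nor all of S2 = {A, C, D}, so the common attributes are not a superkey of either fragment. The join is lossy.

No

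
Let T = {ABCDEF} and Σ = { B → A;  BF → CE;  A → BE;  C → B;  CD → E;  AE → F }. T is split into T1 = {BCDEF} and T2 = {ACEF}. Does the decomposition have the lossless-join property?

Common attributes: T1 ∩ T2 = {CEF}.
Closure of {CEF}: C → B applies, adding B; B → A applies, adding A. So (CEF)⁺ = {ABCEF}.
This closure contains every attribute of T2, so T1 ∩ T2 → T2. The join is lossless.

Yes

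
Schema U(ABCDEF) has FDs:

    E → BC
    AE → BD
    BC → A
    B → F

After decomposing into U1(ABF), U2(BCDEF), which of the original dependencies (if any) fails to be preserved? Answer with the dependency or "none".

Check BC → A: no single fragment contains all of {ABC}, and the restricted closure of {BC} across the fragments never reaches {A}.
E → BC is preserved.
AE → BD is preserved.
B → F is preserved.

BC → A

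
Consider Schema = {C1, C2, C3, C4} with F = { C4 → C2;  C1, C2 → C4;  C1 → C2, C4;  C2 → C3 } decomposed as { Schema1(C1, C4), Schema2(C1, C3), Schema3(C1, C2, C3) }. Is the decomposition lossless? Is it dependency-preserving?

Lossless test (chase): Rows 1 and 2 agree on C1; apply C1→C2, C4 and equate their C2, C4 entries. Rows 1 and 3 agree on C1; apply C1→C2, C4 and equate their C2, C4 entries. Rows 1 and 2 agree on C2; apply C2→C3 and equate their C3 entries. Row 1 is now all distinguished symbols — the join is lossless.
Dependency preservation: the restricted closure of {C4} across the fragments never reaches {C2}, so C4 → C2 cannot be enforced without a join — not preserved.

lossless but not dependency-preserving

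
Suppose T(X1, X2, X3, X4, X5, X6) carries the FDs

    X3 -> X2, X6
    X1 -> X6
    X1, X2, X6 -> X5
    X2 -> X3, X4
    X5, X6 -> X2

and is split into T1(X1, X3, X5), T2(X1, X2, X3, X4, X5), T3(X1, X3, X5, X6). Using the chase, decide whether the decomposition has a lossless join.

Yes

Chase test. Columns are X1, X2, X3, X4, X5, X6; row i has aⱼ where attribute j ∈ Ti, else bᵢⱼ.
Initial tableau (one row per fragment):
  row 1: a1 b12 a3 b14 a5 b16
  row 2: a1 a2 a3 a4 a5 b26
  row 3: a1 b32 a3 b34 a5 a6
Rows 1 and 2 agree on X3; apply X3→X2, X6 and equate their X2, X6 entries.
Rows 1 and 3 agree on X3; apply X3→X2, X6 and equate their X2, X6 entries.
Rows 1 and 2 agree on X2; apply X2→X3, X4 and equate their X3, X4 entries.
Rows 1 and 3 agree on X2; apply X2→X3, X4 and equate their X3, X4 entries.
Row 1 is now all distinguished symbols — the join is lossless.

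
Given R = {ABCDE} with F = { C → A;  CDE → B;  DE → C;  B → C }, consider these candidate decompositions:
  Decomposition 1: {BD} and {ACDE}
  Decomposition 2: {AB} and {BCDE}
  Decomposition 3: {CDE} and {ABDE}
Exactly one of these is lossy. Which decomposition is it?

Decomposition 1: common = {D}, closure = {D} → lossy.
Decomposition 2: common = {B}, closure = {ABC} → lossless.
Decomposition 3: common = {DE}, closure = {ABCDE} → lossless.

Decomposition 1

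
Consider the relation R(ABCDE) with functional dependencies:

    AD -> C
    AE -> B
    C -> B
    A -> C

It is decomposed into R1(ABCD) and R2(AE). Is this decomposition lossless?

Common attributes: R1 ∩ R2 = {A}.
Closure of {A}: A → C applies, adding C; C → B applies, adding B. So (A)⁺ = {ABC}.
The closure contains neither all of R1 = {ABCD} nor all of R2 = {AE}, so the common attributes are not a superkey of either fragment. The join is lossy.

No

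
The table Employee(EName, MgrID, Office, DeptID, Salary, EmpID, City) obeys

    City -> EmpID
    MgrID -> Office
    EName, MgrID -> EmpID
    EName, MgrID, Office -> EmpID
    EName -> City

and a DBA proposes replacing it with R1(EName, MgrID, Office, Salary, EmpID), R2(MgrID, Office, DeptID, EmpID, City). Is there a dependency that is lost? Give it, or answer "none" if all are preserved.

Check EName → City: no single fragment contains all of {EName, City}, and the restricted closure of {EName} across the fragments never reaches {City}.
City → EmpID is preserved.
MgrID → Office is preserved.
EName, MgrID → EmpID is preserved.
EName, MgrID, Office → EmpID is preserved.

EName -> City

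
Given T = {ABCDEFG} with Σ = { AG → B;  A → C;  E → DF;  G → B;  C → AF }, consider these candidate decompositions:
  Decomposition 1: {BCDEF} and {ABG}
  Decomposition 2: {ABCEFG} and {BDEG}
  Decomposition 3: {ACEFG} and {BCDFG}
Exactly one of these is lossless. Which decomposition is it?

Decomposition 1: common = {B}, closure = {B} → lossy.
Decomposition 2: common = {BEG}, closure = {BDEFG} → lossless.
Decomposition 3: common = {CFG}, closure = {ABCFG} → lossy.

Decomposition 2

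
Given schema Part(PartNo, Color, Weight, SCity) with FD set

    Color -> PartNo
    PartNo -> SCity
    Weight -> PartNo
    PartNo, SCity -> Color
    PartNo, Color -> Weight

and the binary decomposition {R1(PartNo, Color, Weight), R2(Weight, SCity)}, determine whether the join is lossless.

Yes

Common attributes: R1 ∩ R2 = {Weight}.
Closure of {Weight}: Weight → PartNo applies, adding PartNo; PartNo → SCity applies, adding SCity; PartNo, SCity → Color applies, adding Color. So (Weight)⁺ = {PartNo, Color, Weight, SCity}.
This closure contains every attribute of R1, so R1 ∩ R2 → R1. The join is lossless.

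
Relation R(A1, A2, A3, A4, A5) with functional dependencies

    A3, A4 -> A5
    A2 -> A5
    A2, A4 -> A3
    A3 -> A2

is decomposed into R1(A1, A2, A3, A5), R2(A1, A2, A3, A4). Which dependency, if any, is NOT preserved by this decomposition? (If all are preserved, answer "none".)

A3, A4 → A5: restricted closure across fragments reaches A5.
A2 → A5 lies within R1.
A2, A4 → A3 lies within R2.
A3 → A2 lies within R1.
Every dependency is enforceable on the fragments, so the decomposition is dependency-preserving.

none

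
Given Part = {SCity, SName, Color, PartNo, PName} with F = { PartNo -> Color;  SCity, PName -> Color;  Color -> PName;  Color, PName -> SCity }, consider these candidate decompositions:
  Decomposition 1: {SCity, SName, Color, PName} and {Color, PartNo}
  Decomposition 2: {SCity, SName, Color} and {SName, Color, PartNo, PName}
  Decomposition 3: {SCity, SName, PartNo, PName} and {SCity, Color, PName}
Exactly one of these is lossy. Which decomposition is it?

Decomposition 1

Decomposition 1: common = {Color}, closure = {SCity, Color, PName} → lossy.
Decomposition 2: common = {SName, Color}, closure = {SCity, SName, Color, PName} → lossless.
Decomposition 3: common = {SCity, PName}, closure = {SCity, Color, PName} → lossless.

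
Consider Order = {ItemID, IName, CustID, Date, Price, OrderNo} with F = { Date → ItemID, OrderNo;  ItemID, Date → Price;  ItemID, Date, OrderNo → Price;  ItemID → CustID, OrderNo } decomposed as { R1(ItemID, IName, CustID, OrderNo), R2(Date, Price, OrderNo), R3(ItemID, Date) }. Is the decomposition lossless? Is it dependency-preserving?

Lossless test (chase): Rows 2 and 3 agree on Date; apply Date→ItemID, OrderNo and equate their ItemID, OrderNo entries. Rows 2 and 3 agree on ItemID, Date; apply ItemID, Date→Price and equate their Price entries. Rows 1 and 2 agree on ItemID; apply ItemID→CustID, OrderNo and equate their CustID, OrderNo entries. Rows 1 and 3 agree on ItemID; apply ItemID→CustID, OrderNo and equate their CustID, OrderNo entries. No row becomes fully distinguished — the join is lossy.
Dependency preservation: Date → ItemID, OrderNo; ItemID, Date → Price; ItemID, Date, OrderNo → Price are not contained in any single fragment, but the restricted closure of each left-hand side across the fragments still reaches the right-hand side; the remaining FDs each lie inside some fragment. All dependencies are preserved.

lossy but dependency-preserving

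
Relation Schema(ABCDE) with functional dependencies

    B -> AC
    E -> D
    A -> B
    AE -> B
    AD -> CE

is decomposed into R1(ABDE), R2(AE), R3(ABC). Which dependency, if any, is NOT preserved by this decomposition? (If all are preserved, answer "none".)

none

B → AC lies within R3.
E → D lies within R1.
A → B lies within R1.
AE → B lies within R1.
AD → CE: restricted closure across fragments reaches CE.
Every dependency is enforceable on the fragments, so the decomposition is dependency-preserving.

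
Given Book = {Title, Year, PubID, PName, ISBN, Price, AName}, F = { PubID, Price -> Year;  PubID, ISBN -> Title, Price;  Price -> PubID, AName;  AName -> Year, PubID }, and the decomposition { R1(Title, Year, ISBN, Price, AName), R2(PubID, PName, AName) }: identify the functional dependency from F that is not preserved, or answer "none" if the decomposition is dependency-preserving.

PubID, ISBN -> Title, Price

Check PubID, ISBN → Title, Price: no single fragment contains all of {Title, PubID, ISBN, Price}, and the restricted closure of {PubID, ISBN} across the fragments never reaches {Title, Price}.
PubID, Price → Year is preserved.
Price → PubID, AName is preserved.
AName → Year, PubID is preserved.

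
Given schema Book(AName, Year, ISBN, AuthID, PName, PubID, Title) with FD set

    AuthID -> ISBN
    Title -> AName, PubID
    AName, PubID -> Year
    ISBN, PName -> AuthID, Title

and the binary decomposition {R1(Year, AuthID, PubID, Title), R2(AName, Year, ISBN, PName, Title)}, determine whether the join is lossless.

No

Common attributes: R1 ∩ R2 = {Year, Title}.
Closure of {Year, Title}: Title → AName, PubID applies, adding AName, PubID. So (Year, Title)⁺ = {AName, Year, PubID, Title}.
The closure contains neither all of R1 = {Year, AuthID, PubID, Title} nor all of R2 = {AName, Year, ISBN, PName, Title}, so the common attributes are not a superkey of either fragment. The join is lossy.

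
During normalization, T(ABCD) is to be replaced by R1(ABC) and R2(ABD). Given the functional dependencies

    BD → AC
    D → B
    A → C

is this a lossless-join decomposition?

Yes

Common attributes: R1 ∩ R2 = {AB}.
Closure of {AB}: A → C applies, adding C. So (AB)⁺ = {ABC}.
This closure contains every attribute of R1, so R1 ∩ R2 → R1. The join is lossless.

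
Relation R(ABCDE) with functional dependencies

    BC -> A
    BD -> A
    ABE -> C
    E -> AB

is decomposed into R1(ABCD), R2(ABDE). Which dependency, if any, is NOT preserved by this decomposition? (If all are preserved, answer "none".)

ABE -> C

Check ABE → C: no single fragment contains all of {ABCE}, and the restricted closure of {ABE} across the fragments never reaches {C}.
BC → A is preserved.
BD → A is preserved.
E → AB is preserved.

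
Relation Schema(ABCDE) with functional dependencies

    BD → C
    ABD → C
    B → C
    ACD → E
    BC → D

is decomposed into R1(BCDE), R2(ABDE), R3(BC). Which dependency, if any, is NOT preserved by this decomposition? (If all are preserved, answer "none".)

ACD → E

Check ACD → E: no single fragment contains all of {ACDE}, and the restricted closure of {ACD} across the fragments never reaches {E}.
BD → C is preserved.
ABD → C is preserved.
B → C is preserved.
BC → D is preserved.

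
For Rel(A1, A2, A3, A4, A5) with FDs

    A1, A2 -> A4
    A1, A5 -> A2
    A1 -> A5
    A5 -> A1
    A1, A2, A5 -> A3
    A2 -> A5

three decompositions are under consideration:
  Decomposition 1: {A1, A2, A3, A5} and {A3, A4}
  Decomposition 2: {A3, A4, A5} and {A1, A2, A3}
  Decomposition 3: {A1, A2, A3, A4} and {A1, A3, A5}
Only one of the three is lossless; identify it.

Decomposition 3

Decomposition 1: common = {A3}, closure = {A3} → lossy.
Decomposition 2: common = {A3}, closure = {A3} → lossy.
Decomposition 3: common = {A1, A3}, closure = {A1, A2, A3, A4, A5} → lossless.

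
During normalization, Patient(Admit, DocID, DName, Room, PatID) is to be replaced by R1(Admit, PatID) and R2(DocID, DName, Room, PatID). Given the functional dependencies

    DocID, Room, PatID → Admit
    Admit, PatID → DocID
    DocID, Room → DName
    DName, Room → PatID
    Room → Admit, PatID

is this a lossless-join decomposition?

Common attributes: R1 ∩ R2 = {PatID}.
No dependency enlarges {PatID}, so (PatID)⁺ = {PatID}.
The closure contains neither all of R1 = {Admit, PatID} nor all of R2 = {DocID, DName, Room, PatID}, so the common attributes are not a superkey of either fragment. The join is lossy.

No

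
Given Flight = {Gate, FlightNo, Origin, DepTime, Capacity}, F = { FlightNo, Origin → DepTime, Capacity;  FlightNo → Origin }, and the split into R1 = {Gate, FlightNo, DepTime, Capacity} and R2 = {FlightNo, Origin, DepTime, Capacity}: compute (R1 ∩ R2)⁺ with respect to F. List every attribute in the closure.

R1 ∩ R2 = {FlightNo, DepTime, Capacity}.
FlightNo → Origin applies, adding Origin
Closure: {FlightNo, Origin, DepTime, Capacity}.

FlightNo, Origin, DepTime, Capacity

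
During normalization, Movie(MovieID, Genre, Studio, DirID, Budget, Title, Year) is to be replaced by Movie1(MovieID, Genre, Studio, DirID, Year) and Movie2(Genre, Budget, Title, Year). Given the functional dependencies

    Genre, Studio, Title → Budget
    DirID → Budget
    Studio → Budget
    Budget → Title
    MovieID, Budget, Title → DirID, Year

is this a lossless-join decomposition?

Common attributes: Movie1 ∩ Movie2 = {Genre, Year}.
No dependency enlarges {Genre, Year}, so (Genre, Year)⁺ = {Genre, Year}.
The closure contains neither all of Movie1 = {MovieID, Genre, Studio, DirID, Year} nor all of Movie2 = {Genre, Budget, Title, Year}, so the common attributes are not a superkey of either fragment. The join is lossy.

No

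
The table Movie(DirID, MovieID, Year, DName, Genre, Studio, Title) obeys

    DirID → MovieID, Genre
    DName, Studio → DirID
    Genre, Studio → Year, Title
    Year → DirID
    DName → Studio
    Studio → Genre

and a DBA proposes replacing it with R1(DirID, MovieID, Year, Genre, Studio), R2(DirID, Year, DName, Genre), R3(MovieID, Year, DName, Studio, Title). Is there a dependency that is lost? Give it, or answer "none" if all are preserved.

DirID → MovieID, Genre lies within R1.
DName, Studio → DirID: restricted closure across fragments reaches DirID.
Genre, Studio → Year, Title: restricted closure across fragments reaches Year, Title.
Year → DirID lies within R1.
DName → Studio lies within R3.
Studio → Genre lies within R1.
Every dependency is enforceable on the fragments, so the decomposition is dependency-preserving.

none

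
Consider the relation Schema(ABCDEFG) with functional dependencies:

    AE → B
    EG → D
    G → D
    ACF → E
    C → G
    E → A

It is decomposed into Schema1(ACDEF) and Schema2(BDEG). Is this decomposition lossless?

No

Common attributes: Schema1 ∩ Schema2 = {DE}.
Closure of {DE}: E → A applies, adding A; AE → B applies, adding B. So (DE)⁺ = {ABDE}.
The closure contains neither all of Schema1 = {ACDEF} nor all of Schema2 = {BDEG}, so the common attributes are not a superkey of either fragment. The join is lossy.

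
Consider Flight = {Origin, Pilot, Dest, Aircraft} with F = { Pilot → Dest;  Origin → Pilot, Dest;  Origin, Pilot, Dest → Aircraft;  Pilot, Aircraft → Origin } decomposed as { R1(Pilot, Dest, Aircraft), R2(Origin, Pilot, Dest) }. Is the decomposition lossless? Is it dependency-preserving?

lossy and not dependency-preserving

Lossless test: (Pilot, Dest)⁺ = {Pilot, Dest}, which is a superkey of neither fragment — lossy.
Dependency preservation: the restricted closure of {Origin, Pilot, Dest} across the fragments never reaches {Aircraft}, so Origin, Pilot, Dest → Aircraft cannot be enforced without a join — not preserved.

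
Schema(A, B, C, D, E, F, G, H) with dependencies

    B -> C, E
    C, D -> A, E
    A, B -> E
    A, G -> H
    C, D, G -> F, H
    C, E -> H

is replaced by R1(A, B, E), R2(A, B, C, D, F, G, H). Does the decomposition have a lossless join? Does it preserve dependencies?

Lossless test: (A, B)⁺ = {A, B, C, E, H}, which contains all of one fragment — lossless.
Dependency preservation: the restricted closure of {C, D} across the fragments never reaches {A, E}, so C, D → A, E cannot be enforced without a join — not preserved.

lossless but not dependency-preserving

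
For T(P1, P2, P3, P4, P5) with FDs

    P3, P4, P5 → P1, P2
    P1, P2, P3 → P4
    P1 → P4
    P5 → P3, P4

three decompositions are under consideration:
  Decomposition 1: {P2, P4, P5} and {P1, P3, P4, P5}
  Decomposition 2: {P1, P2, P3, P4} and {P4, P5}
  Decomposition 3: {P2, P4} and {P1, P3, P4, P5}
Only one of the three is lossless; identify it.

Decomposition 1

Decomposition 1: common = {P4, P5}, closure = {P1, P2, P3, P4, P5} → lossless.
Decomposition 2: common = {P4}, closure = {P4} → lossy.
Decomposition 3: common = {P4}, closure = {P4} → lossy.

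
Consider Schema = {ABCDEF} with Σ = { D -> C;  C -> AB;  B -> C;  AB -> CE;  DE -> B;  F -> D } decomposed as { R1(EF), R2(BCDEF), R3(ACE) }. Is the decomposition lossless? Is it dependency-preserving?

lossless and dependency-preserving

Lossless test (chase): Rows 2 and 3 agree on C; apply C→AB and equate their AB entries. Rows 1 and 2 agree on F; apply F→D and equate their D entries. Rows 1 and 2 agree on D; apply D→C and equate their C entries. Rows 1 and 2 agree on C; apply C→AB and equate their AB entries. Row 1 is now all distinguished symbols — the join is lossless.
Dependency preservation: C → AB; AB → CE are not contained in any single fragment, but the restricted closure of each left-hand side across the fragments still reaches the right-hand side; the remaining FDs each lie inside some fragment. All dependencies are preserved.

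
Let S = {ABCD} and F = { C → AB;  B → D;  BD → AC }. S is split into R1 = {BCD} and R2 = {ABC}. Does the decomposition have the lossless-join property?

Common attributes: R1 ∩ R2 = {BC}.
Closure of {BC}: C → AB applies, adding A; B → D applies, adding D. So (BC)⁺ = {ABCD}.
This closure contains every attribute of R1, so R1 ∩ R2 → R1. The join is lossless.

Yes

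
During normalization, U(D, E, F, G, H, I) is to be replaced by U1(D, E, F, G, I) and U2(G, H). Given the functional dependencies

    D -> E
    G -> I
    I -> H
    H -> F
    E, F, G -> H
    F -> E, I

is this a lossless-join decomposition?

Yes

Common attributes: U1 ∩ U2 = {G}.
Closure of {G}: G → I applies, adding I; I → H applies, adding H; H → F applies, adding F; F → E, I applies, adding E. So (G)⁺ = {E, F, G, H, I}.
This closure contains every attribute of U2, so U1 ∩ U2 → U2. The join is lossless.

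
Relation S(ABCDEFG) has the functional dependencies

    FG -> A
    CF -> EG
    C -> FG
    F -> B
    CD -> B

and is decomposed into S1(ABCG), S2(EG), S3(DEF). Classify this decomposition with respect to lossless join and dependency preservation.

lossy and not dependency-preserving

Lossless test (chase): applying each FD to every pair of rows produces no changes in the tableau, so no row becomes fully distinguished — the join is lossy.
Dependency preservation: the restricted closure of {FG} across the fragments never reaches {A}, so FG → A cannot be enforced without a join — not preserved.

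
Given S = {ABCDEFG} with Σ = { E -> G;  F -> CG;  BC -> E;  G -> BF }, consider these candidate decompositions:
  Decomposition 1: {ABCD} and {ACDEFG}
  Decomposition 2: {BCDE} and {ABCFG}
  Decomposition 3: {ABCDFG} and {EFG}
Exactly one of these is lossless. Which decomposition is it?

Decomposition 3

Decomposition 1: common = {ACD}, closure = {ACD} → lossy.
Decomposition 2: common = {BC}, closure = {BCEFG} → lossy.
Decomposition 3: common = {FG}, closure = {BCEFG} → lossless.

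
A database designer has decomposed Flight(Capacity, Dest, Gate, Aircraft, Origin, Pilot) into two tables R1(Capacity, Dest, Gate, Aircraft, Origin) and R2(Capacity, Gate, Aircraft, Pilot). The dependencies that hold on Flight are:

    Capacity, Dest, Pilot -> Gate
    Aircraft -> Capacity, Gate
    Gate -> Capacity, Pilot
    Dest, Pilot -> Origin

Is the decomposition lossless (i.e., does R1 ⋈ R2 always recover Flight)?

Common attributes: R1 ∩ R2 = {Capacity, Gate, Aircraft}.
Closure of {Capacity, Gate, Aircraft}: Gate → Capacity, Pilot applies, adding Pilot. So (Capacity, Gate, Aircraft)⁺ = {Capacity, Gate, Aircraft, Pilot}.
This closure contains every attribute of R2, so R1 ∩ R2 → R2. The join is lossless.

Yes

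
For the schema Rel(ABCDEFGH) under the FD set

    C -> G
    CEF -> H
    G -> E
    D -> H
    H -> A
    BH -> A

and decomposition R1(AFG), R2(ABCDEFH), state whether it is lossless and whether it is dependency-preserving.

lossy and not dependency-preserving

Lossless test: (AF)⁺ = {AF}, which is a superkey of neither fragment — lossy.
Dependency preservation: the restricted closure of {C} across the fragments never reaches {G}, so C → G cannot be enforced without a join — not preserved.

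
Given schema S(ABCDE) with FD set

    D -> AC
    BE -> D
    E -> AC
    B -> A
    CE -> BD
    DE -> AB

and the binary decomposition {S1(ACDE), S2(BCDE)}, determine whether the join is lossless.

Yes

Common attributes: S1 ∩ S2 = {CDE}.
Closure of {CDE}: D → AC applies, adding A; CE → BD applies, adding B. So (CDE)⁺ = {ABCDE}.
This closure contains every attribute of S1, so S1 ∩ S2 → S1. The join is lossless.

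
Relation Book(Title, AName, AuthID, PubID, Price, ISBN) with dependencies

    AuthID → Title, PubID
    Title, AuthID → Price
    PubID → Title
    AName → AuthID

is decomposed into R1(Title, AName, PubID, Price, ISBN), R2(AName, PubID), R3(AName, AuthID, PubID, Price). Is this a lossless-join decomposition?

Chase test. Columns are Title, AName, AuthID, PubID, Price, ISBN; row i has aⱼ where attribute j ∈ Ri, else bᵢⱼ.
Initial tableau (one row per fragment):
  row 1: a1 a2 b13 a4 a5 a6
  row 2: b21 a2 b23 a4 b25 b26
  row 3: b31 a2 a3 a4 a5 b36
Rows 1 and 2 agree on PubID; apply PubID→Title and equate their Title entries.
Rows 1 and 3 agree on PubID; apply PubID→Title and equate their Title entries.
Rows 1 and 2 agree on AName; apply AName→AuthID and equate their AuthID entries.
Rows 1 and 3 agree on AName; apply AName→AuthID and equate their AuthID entries.
Rows 1 and 2 agree on Title, AuthID; apply Title, AuthID→Price and equate their Price entries.
Row 1 is now all distinguished symbols — the join is lossless.

Yes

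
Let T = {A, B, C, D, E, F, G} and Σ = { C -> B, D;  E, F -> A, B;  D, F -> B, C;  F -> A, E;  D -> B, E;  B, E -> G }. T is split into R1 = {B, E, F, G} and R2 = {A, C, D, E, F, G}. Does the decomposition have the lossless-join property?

Yes

Common attributes: R1 ∩ R2 = {E, F, G}.
Closure of {E, F, G}: E, F → A, B applies, adding A, B. So (E, F, G)⁺ = {A, B, E, F, G}.
This closure contains every attribute of R1, so R1 ∩ R2 → R1. The join is lossless.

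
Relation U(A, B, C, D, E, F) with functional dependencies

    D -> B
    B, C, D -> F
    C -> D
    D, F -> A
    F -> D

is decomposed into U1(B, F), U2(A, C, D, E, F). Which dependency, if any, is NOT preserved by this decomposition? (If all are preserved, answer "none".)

D -> B

Check D → B: no single fragment contains all of {B, D}, and the restricted closure of {D} across the fragments never reaches {B}.
B, C, D → F is preserved.
C → D is preserved.
D, F → A is preserved.
F → D is preserved.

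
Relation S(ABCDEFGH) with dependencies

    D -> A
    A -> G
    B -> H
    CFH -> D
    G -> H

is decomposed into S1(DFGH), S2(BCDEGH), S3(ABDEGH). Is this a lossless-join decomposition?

No

Chase test. Columns are ABCDEFGH; row i has aⱼ where attribute j ∈ Si, else bᵢⱼ.
Initial tableau (one row per fragment):
  row 1: b11 b12 b13 a4 b15 a6 a7 a8
  row 2: b21 a2 a3 a4 a5 b26 a7 a8
  row 3: a1 a2 b33 a4 a5 b36 a7 a8
Rows 1 and 2 agree on D; apply D→A and equate their A entries.
Rows 1 and 3 agree on D; apply D→A and equate their A entries.
No row becomes fully distinguished — the join is lossy.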